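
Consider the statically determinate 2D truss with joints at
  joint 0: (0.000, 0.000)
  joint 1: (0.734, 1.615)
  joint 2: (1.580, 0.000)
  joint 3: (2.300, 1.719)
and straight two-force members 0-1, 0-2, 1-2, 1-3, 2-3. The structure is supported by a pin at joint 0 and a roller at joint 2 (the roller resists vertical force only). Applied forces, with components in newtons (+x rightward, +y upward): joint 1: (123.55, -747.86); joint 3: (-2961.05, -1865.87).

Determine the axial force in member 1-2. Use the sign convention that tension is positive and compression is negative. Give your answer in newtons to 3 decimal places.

1974.079

N=4 nodes, M=5 members, R=3 reactions → 2N=8, M+R=8
member 0 (0-1): L=1.7740, (cx,cy)=(0.4138,0.9104)
member 1 (0-2): L=1.5800, (cx,cy)=(1.0000,0.0000)
member 2 (1-2): L=1.8232, (cx,cy)=(0.4640,-0.8858)
member 3 (1-3): L=1.5694, (cx,cy)=(0.9978,0.0663)
member 4 (2-3): L=1.8637, (cx,cy)=(0.3863,0.9224)
solve A·x = −loads:
  F[0-1] = -2905.8309 N (compression)
  F[0-2] = -1635.1820 N (compression)
  F[1-2] = +1974.0789 N (tension)
  F[1-3] = -2246.8333 N (compression)
  F[2-3] = -1861.5087 N (compression)
  Rx@0 = +2837.5000 N
  Ry@0 = +2645.4271 N
  Ry@2 = -31.6971 N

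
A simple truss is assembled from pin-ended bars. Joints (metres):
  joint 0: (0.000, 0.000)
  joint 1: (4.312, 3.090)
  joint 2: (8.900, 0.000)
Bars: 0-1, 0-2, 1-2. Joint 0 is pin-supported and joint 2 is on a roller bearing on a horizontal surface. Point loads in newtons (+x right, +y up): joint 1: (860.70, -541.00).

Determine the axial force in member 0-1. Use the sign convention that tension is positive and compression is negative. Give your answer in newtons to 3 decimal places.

N=3 nodes, M=3 members, R=3 reactions → 2N=6, M+R=6
member 0 (0-1): L=5.3049, (cx,cy)=(0.8128,0.5825)
member 1 (0-2): L=8.9000, (cx,cy)=(1.0000,0.0000)
member 2 (1-2): L=5.5315, (cx,cy)=(0.8294,-0.5586)
solve A·x = −loads:
  F[0-1] = +34.2305 N (tension)
  F[0-2] = +832.8761 N (tension)
  F[1-2] = -1004.1588 N (compression)
  Rx@0 = -860.7000 N
  Ry@0 = -19.9388 N
  Ry@2 = +560.9388 N

34.230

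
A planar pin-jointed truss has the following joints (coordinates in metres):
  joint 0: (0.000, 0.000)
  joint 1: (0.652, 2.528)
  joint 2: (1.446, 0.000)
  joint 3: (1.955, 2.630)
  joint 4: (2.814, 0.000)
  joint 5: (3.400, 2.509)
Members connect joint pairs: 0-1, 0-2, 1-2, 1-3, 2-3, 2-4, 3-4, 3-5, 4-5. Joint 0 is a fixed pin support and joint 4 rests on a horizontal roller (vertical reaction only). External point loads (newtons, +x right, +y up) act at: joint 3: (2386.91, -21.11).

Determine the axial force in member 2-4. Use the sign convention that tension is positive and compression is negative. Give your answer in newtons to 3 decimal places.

N=6 nodes, M=9 members, R=3 reactions → 2N=12, M+R=12
member 0 (0-1): L=2.6107, (cx,cy)=(0.2497,0.9683)
member 1 (0-2): L=1.4460, (cx,cy)=(1.0000,0.0000)
member 2 (1-2): L=2.6498, (cx,cy)=(0.2996,-0.9540)
member 3 (1-3): L=1.3070, (cx,cy)=(0.9970,0.0780)
member 4 (2-3): L=2.6788, (cx,cy)=(0.1900,0.9818)
member 5 (2-4): L=1.3680, (cx,cy)=(1.0000,0.0000)
member 6 (3-4): L=2.7667, (cx,cy)=(0.3105,-0.9506)
member 7 (3-5): L=1.4501, (cx,cy)=(0.9965,-0.0834)
member 8 (4-5): L=2.5765, (cx,cy)=(0.2274,0.9738)
solve A·x = −loads:
  F[0-1] = +2297.1827 N (tension)
  F[0-2] = +1813.2139 N (tension)
  F[1-2] = -2229.6361 N (compression)
  F[1-3] = +1245.6055 N (tension)
  F[2-3] = +2166.6544 N (tension)
  F[2-4] = +733.4169 N (tension)
  F[3-4] = -2362.2406 N (compression)
  F[3-5] = -0.0000 N (compression)
  F[4-5] = +0.0000 N (tension)
  Rx@0 = -2386.9100 N
  Ry@0 = -2224.3923 N
  Ry@4 = +2245.5023 N

733.417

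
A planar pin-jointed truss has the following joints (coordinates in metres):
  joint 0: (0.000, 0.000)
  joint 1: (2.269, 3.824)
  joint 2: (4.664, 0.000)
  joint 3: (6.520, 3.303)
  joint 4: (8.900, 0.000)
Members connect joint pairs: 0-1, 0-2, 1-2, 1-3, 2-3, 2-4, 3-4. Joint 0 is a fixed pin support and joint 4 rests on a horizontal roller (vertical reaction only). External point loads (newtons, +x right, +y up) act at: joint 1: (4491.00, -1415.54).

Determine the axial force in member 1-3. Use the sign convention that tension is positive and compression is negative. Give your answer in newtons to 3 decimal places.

N=5 nodes, M=7 members, R=3 reactions → 2N=10, M+R=10
member 0 (0-1): L=4.4465, (cx,cy)=(0.5103,0.8600)
member 1 (0-2): L=4.6640, (cx,cy)=(1.0000,0.0000)
member 2 (1-2): L=4.5121, (cx,cy)=(0.5308,-0.8475)
member 3 (1-3): L=4.2828, (cx,cy)=(0.9926,-0.1216)
member 4 (2-3): L=3.7887, (cx,cy)=(0.4899,0.8718)
member 5 (2-4): L=4.2360, (cx,cy)=(1.0000,0.0000)
member 6 (3-4): L=4.0711, (cx,cy)=(0.5846,-0.8113)
solve A·x = −loads:
  F[0-1] = +1017.3913 N (tension)
  F[0-2] = +3971.8361 N (tension)
  F[1-2] = -2305.2246 N (compression)
  F[1-3] = -2768.7965 N (compression)
  F[2-3] = +2240.9854 N (tension)
  F[2-4] = +1650.4355 N (tension)
  F[3-4] = -2823.1763 N (compression)
  Rx@0 = -4491.0000 N
  Ry@0 = -874.9594 N
  Ry@4 = +2290.4994 N

-2768.797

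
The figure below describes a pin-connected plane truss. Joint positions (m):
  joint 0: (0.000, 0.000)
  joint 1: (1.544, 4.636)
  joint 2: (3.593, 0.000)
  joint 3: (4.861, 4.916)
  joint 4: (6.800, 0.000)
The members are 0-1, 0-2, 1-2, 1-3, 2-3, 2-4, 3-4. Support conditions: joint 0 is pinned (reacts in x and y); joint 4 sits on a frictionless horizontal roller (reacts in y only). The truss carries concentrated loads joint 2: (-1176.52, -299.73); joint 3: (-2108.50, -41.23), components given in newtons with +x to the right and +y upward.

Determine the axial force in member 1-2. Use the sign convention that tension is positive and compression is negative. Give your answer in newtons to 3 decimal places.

1718.303

N=5 nodes, M=7 members, R=3 reactions → 2N=10, M+R=10
member 0 (0-1): L=4.8864, (cx,cy)=(0.3160,0.9488)
member 1 (0-2): L=3.5930, (cx,cy)=(1.0000,0.0000)
member 2 (1-2): L=5.0686, (cx,cy)=(0.4043,-0.9146)
member 3 (1-3): L=3.3288, (cx,cy)=(0.9965,0.0841)
member 4 (2-3): L=5.0769, (cx,cy)=(0.2498,0.9683)
member 5 (2-4): L=3.2070, (cx,cy)=(1.0000,0.0000)
member 6 (3-4): L=5.2846, (cx,cy)=(0.3669,-0.9303)
solve A·x = −loads:
  F[0-1] = -1768.0203 N (compression)
  F[0-2] = -2726.3571 N (compression)
  F[1-2] = +1718.3025 N (tension)
  F[1-3] = -1257.7477 N (compression)
  F[2-3] = -1313.5399 N (compression)
  F[2-4] = -527.1414 N (compression)
  F[3-4] = +1436.6789 N (tension)
  Rx@0 = +3285.0200 N
  Ry@0 = +1677.4360 N
  Ry@4 = -1336.4760 N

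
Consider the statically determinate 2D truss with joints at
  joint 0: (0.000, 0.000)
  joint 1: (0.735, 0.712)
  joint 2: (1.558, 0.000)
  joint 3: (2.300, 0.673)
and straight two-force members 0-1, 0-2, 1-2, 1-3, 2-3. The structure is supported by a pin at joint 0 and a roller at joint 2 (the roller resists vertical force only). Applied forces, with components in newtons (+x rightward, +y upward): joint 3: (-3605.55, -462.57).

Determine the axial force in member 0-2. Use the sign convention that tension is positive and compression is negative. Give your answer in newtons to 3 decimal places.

N=4 nodes, M=5 members, R=3 reactions → 2N=8, M+R=8
member 0 (0-1): L=1.0233, (cx,cy)=(0.7183,0.6958)
member 1 (0-2): L=1.5580, (cx,cy)=(1.0000,0.0000)
member 2 (1-2): L=1.0882, (cx,cy)=(0.7563,-0.6543)
member 3 (1-3): L=1.5655, (cx,cy)=(0.9997,-0.0249)
member 4 (2-3): L=1.0017, (cx,cy)=(0.7407,0.6718)
solve A·x = −loads:
  F[0-1] = -1921.8278 N (compression)
  F[0-2] = -2225.1867 N (compression)
  F[1-2] = +2158.5227 N (tension)
  F[1-3] = -3013.7135 N (compression)
  F[2-3] = -800.2779 N (compression)
  Rx@0 = +3605.5500 N
  Ry@0 = +1337.1683 N
  Ry@2 = -874.5983 N

-2225.187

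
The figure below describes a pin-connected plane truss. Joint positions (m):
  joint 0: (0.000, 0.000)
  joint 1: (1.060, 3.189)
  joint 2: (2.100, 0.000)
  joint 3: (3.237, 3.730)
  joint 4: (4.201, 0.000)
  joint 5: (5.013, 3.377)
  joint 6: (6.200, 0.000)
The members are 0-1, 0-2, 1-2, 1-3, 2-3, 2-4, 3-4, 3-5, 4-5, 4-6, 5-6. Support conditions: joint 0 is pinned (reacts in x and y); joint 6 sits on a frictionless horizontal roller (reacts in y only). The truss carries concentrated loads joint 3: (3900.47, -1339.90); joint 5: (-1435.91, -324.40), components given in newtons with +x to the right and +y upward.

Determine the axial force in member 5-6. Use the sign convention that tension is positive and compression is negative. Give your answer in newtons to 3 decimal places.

N=7 nodes, M=11 members, R=3 reactions → 2N=14, M+R=14
member 0 (0-1): L=3.3606, (cx,cy)=(0.3154,0.9490)
member 1 (0-2): L=2.1000, (cx,cy)=(1.0000,0.0000)
member 2 (1-2): L=3.3543, (cx,cy)=(0.3100,-0.9507)
member 3 (1-3): L=2.2432, (cx,cy)=(0.9705,0.2412)
member 4 (2-3): L=3.8994, (cx,cy)=(0.2916,0.9565)
member 5 (2-4): L=2.1010, (cx,cy)=(1.0000,0.0000)
member 6 (3-4): L=3.8526, (cx,cy)=(0.2502,-0.9682)
member 7 (3-5): L=1.8107, (cx,cy)=(0.9808,-0.1949)
member 8 (4-5): L=3.4733, (cx,cy)=(0.2338,0.9723)
member 9 (4-6): L=1.9990, (cx,cy)=(1.0000,0.0000)
member 10 (5-6): L=3.5795, (cx,cy)=(0.3316,-0.9434)
solve A·x = −loads:
  F[0-1] = +908.3884 N (tension)
  F[0-2] = +2178.0323 N (tension)
  F[1-2] = -769.4443 N (compression)
  F[1-3] = +541.0647 N (tension)
  F[2-3] = +764.7578 N (tension)
  F[2-4] = +1716.4781 N (tension)
  F[3-4] = -1715.2130 N (compression)
  F[3-5] = -2776.4721 N (compression)
  F[4-5] = +1707.9806 N (tension)
  F[4-6] = +887.9884 N (tension)
  F[5-6] = -2677.8341 N (compression)
  Rx@0 = -2464.5600 N
  Ry@0 = -862.0159 N
  Ry@6 = +2526.3159 N

-2677.834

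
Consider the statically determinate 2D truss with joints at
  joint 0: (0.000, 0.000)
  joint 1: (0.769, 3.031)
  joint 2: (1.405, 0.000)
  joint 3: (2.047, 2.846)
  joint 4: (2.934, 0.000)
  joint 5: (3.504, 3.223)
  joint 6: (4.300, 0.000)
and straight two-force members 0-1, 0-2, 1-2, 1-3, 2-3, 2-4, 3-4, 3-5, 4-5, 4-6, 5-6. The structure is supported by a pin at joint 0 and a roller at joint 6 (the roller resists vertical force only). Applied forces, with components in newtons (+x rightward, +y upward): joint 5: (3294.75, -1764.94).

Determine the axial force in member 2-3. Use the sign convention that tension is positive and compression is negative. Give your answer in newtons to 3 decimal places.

N=7 nodes, M=11 members, R=3 reactions → 2N=14, M+R=14
member 0 (0-1): L=3.1270, (cx,cy)=(0.2459,0.9693)
member 1 (0-2): L=1.4050, (cx,cy)=(1.0000,0.0000)
member 2 (1-2): L=3.0970, (cx,cy)=(0.2054,-0.9787)
member 3 (1-3): L=1.2913, (cx,cy)=(0.9897,-0.1433)
member 4 (2-3): L=2.9175, (cx,cy)=(0.2201,0.9755)
member 5 (2-4): L=1.5290, (cx,cy)=(1.0000,0.0000)
member 6 (3-4): L=2.9810, (cx,cy)=(0.2975,-0.9547)
member 7 (3-5): L=1.5050, (cx,cy)=(0.9681,0.2505)
member 8 (4-5): L=3.2730, (cx,cy)=(0.1742,0.9847)
member 9 (4-6): L=1.3660, (cx,cy)=(1.0000,0.0000)
member 10 (5-6): L=3.3198, (cx,cy)=(0.2398,-0.9708)
solve A·x = −loads:
  F[0-1] = +2210.7014 N (tension)
  F[0-2] = +2751.0939 N (tension)
  F[1-2] = -2340.9953 N (compression)
  F[1-3] = +1035.0791 N (tension)
  F[2-3] = +2348.6701 N (tension)
  F[2-4] = +1753.5223 N (tension)
  F[3-4] = -1690.4342 N (compression)
  F[3-5] = +2111.5384 N (tension)
  F[4-5] = +1638.9130 N (tension)
  F[4-6] = +965.1163 N (tension)
  F[5-6] = -4025.1667 N (compression)
  Rx@0 = -3294.7500 N
  Ry@0 = -2142.8109 N
  Ry@6 = +3907.7509 N

2348.670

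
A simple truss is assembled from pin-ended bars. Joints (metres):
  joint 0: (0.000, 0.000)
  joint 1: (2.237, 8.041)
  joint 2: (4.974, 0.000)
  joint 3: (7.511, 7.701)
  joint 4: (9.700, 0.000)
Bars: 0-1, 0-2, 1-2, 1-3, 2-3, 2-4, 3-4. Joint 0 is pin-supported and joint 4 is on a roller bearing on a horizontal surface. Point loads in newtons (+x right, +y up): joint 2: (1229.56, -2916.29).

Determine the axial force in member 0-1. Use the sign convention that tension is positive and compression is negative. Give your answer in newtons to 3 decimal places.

-1474.824

N=5 nodes, M=7 members, R=3 reactions → 2N=10, M+R=10
member 0 (0-1): L=8.3464, (cx,cy)=(0.2680,0.9634)
member 1 (0-2): L=4.9740, (cx,cy)=(1.0000,0.0000)
member 2 (1-2): L=8.4940, (cx,cy)=(0.3222,-0.9467)
member 3 (1-3): L=5.2849, (cx,cy)=(0.9979,-0.0643)
member 4 (2-3): L=8.1081, (cx,cy)=(0.3129,0.9498)
member 5 (2-4): L=4.7260, (cx,cy)=(1.0000,0.0000)
member 6 (3-4): L=8.0061, (cx,cy)=(0.2734,-0.9619)
solve A·x = −loads:
  F[0-1] = -1474.8238 N (compression)
  F[0-2] = +1624.8434 N (tension)
  F[1-2] = +1562.1160 N (tension)
  F[1-3] = -900.5027 N (compression)
  F[2-3] = +1513.4889 N (tension)
  F[2-4] = +425.0729 N (tension)
  F[3-4] = -1554.6653 N (compression)
  Rx@0 = -1229.5600 N
  Ry@0 = +1420.8646 N
  Ry@4 = +1495.4254 N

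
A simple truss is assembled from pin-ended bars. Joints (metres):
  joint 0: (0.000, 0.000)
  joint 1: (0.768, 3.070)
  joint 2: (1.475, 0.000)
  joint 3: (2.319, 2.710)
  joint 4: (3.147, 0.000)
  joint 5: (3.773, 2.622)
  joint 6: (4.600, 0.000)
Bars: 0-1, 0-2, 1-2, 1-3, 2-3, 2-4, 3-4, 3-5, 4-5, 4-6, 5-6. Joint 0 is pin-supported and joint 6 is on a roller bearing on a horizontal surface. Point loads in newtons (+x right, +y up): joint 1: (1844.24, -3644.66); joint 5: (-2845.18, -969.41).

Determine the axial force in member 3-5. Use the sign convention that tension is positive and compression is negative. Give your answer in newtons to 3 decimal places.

N=7 nodes, M=11 members, R=3 reactions → 2N=14, M+R=14
member 0 (0-1): L=3.1646, (cx,cy)=(0.2427,0.9701)
member 1 (0-2): L=1.4750, (cx,cy)=(1.0000,0.0000)
member 2 (1-2): L=3.1504, (cx,cy)=(0.2244,-0.9745)
member 3 (1-3): L=1.5922, (cx,cy)=(0.9741,-0.2261)
member 4 (2-3): L=2.8384, (cx,cy)=(0.2974,0.9548)
member 5 (2-4): L=1.6720, (cx,cy)=(1.0000,0.0000)
member 6 (3-4): L=2.8337, (cx,cy)=(0.2922,-0.9564)
member 7 (3-5): L=1.4567, (cx,cy)=(0.9982,-0.0604)
member 8 (4-5): L=2.6957, (cx,cy)=(0.2322,0.9727)
member 9 (4-6): L=1.4530, (cx,cy)=(1.0000,0.0000)
member 10 (5-6): L=2.7493, (cx,cy)=(0.3008,-0.9537)
solve A·x = −loads:
  F[0-1] = -3712.3456 N (compression)
  F[0-2] = -100.0119 N (compression)
  F[1-2] = +643.8426 N (tension)
  F[1-3] = -2966.4767 N (compression)
  F[2-3] = -657.1440 N (compression)
  F[2-4] = +239.8817 N (tension)
  F[3-4] = +152.7929 N (tension)
  F[3-5] = -3135.4347 N (compression)
  F[4-5] = -150.2314 N (compression)
  F[4-6] = +319.4150 N (tension)
  F[5-6] = -1061.8828 N (compression)
  Rx@0 = +1000.9400 N
  Ry@0 = +3601.3662 N
  Ry@6 = +1012.7038 N

-3135.435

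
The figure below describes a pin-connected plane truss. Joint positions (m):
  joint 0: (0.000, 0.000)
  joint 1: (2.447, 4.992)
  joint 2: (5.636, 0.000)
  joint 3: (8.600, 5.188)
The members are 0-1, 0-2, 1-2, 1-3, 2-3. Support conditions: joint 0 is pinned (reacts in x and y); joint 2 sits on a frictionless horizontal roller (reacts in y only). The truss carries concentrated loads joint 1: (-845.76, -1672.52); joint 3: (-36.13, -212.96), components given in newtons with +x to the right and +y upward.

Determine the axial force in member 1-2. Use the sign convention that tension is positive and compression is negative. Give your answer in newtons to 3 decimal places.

-62.901

N=4 nodes, M=5 members, R=3 reactions → 2N=8, M+R=8
member 0 (0-1): L=5.5595, (cx,cy)=(0.4401,0.8979)
member 1 (0-2): L=5.6360, (cx,cy)=(1.0000,0.0000)
member 2 (1-2): L=5.9237, (cx,cy)=(0.5383,-0.8427)
member 3 (1-3): L=6.1561, (cx,cy)=(0.9995,0.0318)
member 4 (2-3): L=5.9750, (cx,cy)=(0.4961,0.8683)
solve A·x = −loads:
  F[0-1] = -1800.5257 N (compression)
  F[0-2] = -89.3910 N (compression)
  F[1-2] = -62.9007 N (compression)
  F[1-3] = +87.1677 N (tension)
  F[2-3] = -248.4615 N (compression)
  Rx@0 = +881.8900 N
  Ry@0 = +1616.7369 N
  Ry@2 = +268.7431 N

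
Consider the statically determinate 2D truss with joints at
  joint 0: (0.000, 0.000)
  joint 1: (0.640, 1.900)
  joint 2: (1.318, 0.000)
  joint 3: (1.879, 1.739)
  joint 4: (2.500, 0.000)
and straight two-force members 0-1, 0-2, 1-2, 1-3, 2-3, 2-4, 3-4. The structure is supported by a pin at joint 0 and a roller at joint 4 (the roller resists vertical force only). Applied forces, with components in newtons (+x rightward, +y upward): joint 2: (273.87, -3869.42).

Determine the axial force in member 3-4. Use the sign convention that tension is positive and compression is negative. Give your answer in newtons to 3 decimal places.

-2166.126

N=5 nodes, M=7 members, R=3 reactions → 2N=10, M+R=10
member 0 (0-1): L=2.0049, (cx,cy)=(0.3192,0.9477)
member 1 (0-2): L=1.3180, (cx,cy)=(1.0000,0.0000)
member 2 (1-2): L=2.0173, (cx,cy)=(0.3361,-0.9418)
member 3 (1-3): L=1.2494, (cx,cy)=(0.9917,-0.1289)
member 4 (2-3): L=1.8272, (cx,cy)=(0.3070,0.9517)
member 5 (2-4): L=1.1820, (cx,cy)=(1.0000,0.0000)
member 6 (3-4): L=1.8466, (cx,cy)=(0.3363,-0.9418)
solve A·x = −loads:
  F[0-1] = -1930.4616 N (compression)
  F[0-2] = +890.1098 N (tension)
  F[1-2] = +2126.0568 N (tension)
  F[1-3] = -1341.9642 N (compression)
  F[2-3] = +1961.7797 N (tension)
  F[2-4] = +728.4727 N (tension)
  F[3-4] = -2166.1260 N (compression)
  Rx@0 = -273.8700 N
  Ry@0 = +1829.4618 N
  Ry@4 = +2039.9582 N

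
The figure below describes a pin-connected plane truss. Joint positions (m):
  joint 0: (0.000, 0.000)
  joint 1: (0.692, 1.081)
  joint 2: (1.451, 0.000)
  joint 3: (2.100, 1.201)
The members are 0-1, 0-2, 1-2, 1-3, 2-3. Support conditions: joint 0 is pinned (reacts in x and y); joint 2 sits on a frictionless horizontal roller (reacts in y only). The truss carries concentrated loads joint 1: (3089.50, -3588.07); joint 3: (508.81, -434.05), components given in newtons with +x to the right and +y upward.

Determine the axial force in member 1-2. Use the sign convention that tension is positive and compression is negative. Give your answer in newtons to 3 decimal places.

N=4 nodes, M=5 members, R=3 reactions → 2N=8, M+R=8
member 0 (0-1): L=1.2835, (cx,cy)=(0.5391,0.8422)
member 1 (0-2): L=1.4510, (cx,cy)=(1.0000,0.0000)
member 2 (1-2): L=1.3208, (cx,cy)=(0.5746,-0.8184)
member 3 (1-3): L=1.4131, (cx,cy)=(0.9964,0.0849)
member 4 (2-3): L=1.3651, (cx,cy)=(0.4754,0.8798)
solve A·x = −loads:
  F[0-1] = +1234.9569 N (tension)
  F[0-2] = +2932.4927 N (tension)
  F[1-2] = -5573.9038 N (compression)
  F[1-3] = +782.0770 N (tension)
  F[2-3] = -568.8608 N (compression)
  Rx@0 = -3598.3100 N
  Ry@0 = -1040.0990 N
  Ry@2 = +5062.2190 N

-5573.904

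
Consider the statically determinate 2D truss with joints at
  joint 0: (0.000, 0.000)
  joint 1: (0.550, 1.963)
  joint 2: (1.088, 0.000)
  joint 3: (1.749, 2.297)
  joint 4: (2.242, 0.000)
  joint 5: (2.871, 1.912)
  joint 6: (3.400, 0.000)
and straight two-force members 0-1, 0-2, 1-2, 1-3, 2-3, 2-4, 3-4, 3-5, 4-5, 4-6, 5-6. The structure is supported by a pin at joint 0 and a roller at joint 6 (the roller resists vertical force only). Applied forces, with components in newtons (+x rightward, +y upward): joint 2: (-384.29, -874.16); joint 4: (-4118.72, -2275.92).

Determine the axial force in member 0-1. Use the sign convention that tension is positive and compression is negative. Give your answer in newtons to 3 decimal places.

-1422.323

N=7 nodes, M=11 members, R=3 reactions → 2N=14, M+R=14
member 0 (0-1): L=2.0386, (cx,cy)=(0.2698,0.9629)
member 1 (0-2): L=1.0880, (cx,cy)=(1.0000,0.0000)
member 2 (1-2): L=2.0354, (cx,cy)=(0.2643,-0.9644)
member 3 (1-3): L=1.2447, (cx,cy)=(0.9633,0.2683)
member 4 (2-3): L=2.3902, (cx,cy)=(0.2765,0.9610)
member 5 (2-4): L=1.1540, (cx,cy)=(1.0000,0.0000)
member 6 (3-4): L=2.3493, (cx,cy)=(0.2098,-0.9777)
member 7 (3-5): L=1.1862, (cx,cy)=(0.9459,-0.3246)
member 8 (4-5): L=2.0128, (cx,cy)=(0.3125,0.9499)
member 9 (4-6): L=1.1580, (cx,cy)=(1.0000,0.0000)
member 10 (5-6): L=1.9838, (cx,cy)=(0.2667,-0.9638)
solve A·x = −loads:
  F[0-1] = -1422.3227 N (compression)
  F[0-2] = -4119.2763 N (compression)
  F[1-2] = +1216.3832 N (tension)
  F[1-3] = -732.1036 N (compression)
  F[2-3] = -311.0939 N (compression)
  F[2-4] = -3327.4373 N (compression)
  F[3-4] = +846.7662 N (tension)
  F[3-5] = -1024.4337 N (compression)
  F[4-5] = +1524.3505 N (tension)
  F[4-6] = +492.6173 N (tension)
  F[5-6] = -1847.3902 N (compression)
  Rx@0 = +4503.0100 N
  Ry@0 = +1369.5804 N
  Ry@6 = +1780.4996 N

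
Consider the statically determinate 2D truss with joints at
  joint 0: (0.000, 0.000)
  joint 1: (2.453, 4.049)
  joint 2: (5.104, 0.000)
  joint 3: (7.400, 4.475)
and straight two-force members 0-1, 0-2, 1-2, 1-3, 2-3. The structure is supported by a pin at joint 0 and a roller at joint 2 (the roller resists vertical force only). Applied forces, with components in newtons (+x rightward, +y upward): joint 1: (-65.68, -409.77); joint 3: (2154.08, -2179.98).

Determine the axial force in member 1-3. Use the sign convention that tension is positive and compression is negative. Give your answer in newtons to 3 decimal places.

3436.512

N=4 nodes, M=5 members, R=3 reactions → 2N=8, M+R=8
member 0 (0-1): L=4.7341, (cx,cy)=(0.5182,0.8553)
member 1 (0-2): L=5.1040, (cx,cy)=(1.0000,0.0000)
member 2 (1-2): L=4.8396, (cx,cy)=(0.5478,-0.8366)
member 3 (1-3): L=4.9653, (cx,cy)=(0.9963,0.0858)
member 4 (2-3): L=5.0296, (cx,cy)=(0.4565,0.8897)
solve A·x = −loads:
  F[0-1] = +3044.9830 N (tension)
  F[0-2] = +510.6220 N (tension)
  F[1-2] = -3250.2553 N (compression)
  F[1-3] = +3436.5117 N (tension)
  F[2-3] = -2781.5479 N (compression)
  Rx@0 = -2088.4000 N
  Ry@0 = -2604.3306 N
  Ry@2 = +5194.0806 N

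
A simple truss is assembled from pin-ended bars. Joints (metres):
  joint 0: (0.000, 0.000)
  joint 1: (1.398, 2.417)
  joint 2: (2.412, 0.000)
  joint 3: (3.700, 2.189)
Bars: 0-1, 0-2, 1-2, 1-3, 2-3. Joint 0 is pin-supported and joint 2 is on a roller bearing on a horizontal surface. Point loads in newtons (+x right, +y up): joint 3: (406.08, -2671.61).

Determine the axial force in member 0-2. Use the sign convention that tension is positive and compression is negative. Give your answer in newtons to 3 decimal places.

N=4 nodes, M=5 members, R=3 reactions → 2N=8, M+R=8
member 0 (0-1): L=2.7922, (cx,cy)=(0.5007,0.8656)
member 1 (0-2): L=2.4120, (cx,cy)=(1.0000,0.0000)
member 2 (1-2): L=2.6211, (cx,cy)=(0.3869,-0.9221)
member 3 (1-3): L=2.3133, (cx,cy)=(0.9951,-0.0986)
member 4 (2-3): L=2.5398, (cx,cy)=(0.5071,0.8619)
solve A·x = −loads:
  F[0-1] = +2073.8258 N (tension)
  F[0-2] = -632.2499 N (compression)
  F[1-2] = -2147.5029 N (compression)
  F[1-3] = +1878.2642 N (tension)
  F[2-3] = -2884.9761 N (compression)
  Rx@0 = -406.0800 N
  Ry@0 = -1795.1670 N
  Ry@2 = +4466.7770 N

-632.250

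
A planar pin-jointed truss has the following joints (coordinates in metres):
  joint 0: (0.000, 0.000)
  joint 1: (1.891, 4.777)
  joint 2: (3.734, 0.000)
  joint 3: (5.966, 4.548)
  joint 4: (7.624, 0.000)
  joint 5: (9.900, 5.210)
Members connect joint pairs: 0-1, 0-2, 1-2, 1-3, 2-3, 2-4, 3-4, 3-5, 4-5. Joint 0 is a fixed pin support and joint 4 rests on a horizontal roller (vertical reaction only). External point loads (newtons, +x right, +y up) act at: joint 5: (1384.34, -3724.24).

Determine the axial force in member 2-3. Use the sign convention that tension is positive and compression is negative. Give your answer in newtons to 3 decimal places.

N=6 nodes, M=9 members, R=3 reactions → 2N=12, M+R=12
member 0 (0-1): L=5.1377, (cx,cy)=(0.3681,0.9298)
member 1 (0-2): L=3.7340, (cx,cy)=(1.0000,0.0000)
member 2 (1-2): L=5.1202, (cx,cy)=(0.3599,-0.9330)
member 3 (1-3): L=4.0814, (cx,cy)=(0.9984,-0.0561)
member 4 (2-3): L=5.0662, (cx,cy)=(0.4406,0.8977)
member 5 (2-4): L=3.8900, (cx,cy)=(1.0000,0.0000)
member 6 (3-4): L=4.8408, (cx,cy)=(0.3425,-0.9395)
member 7 (3-5): L=3.9893, (cx,cy)=(0.9861,0.1659)
member 8 (4-5): L=5.6854, (cx,cy)=(0.4003,0.9164)
solve A·x = −loads:
  F[0-1] = +2213.1810 N (tension)
  F[0-2] = +569.7434 N (tension)
  F[1-2] = -2304.6881 N (compression)
  F[1-3] = +1646.7572 N (tension)
  F[2-3] = +2395.1945 N (tension)
  F[2-4] = -1315.0717 N (compression)
  F[3-4] = -1608.1483 N (compression)
  F[3-5] = +3295.9089 N (tension)
  F[4-5] = -4660.9452 N (compression)
  Rx@0 = -1384.3400 N
  Ry@0 = -2057.8150 N
  Ry@4 = +5782.0550 N

2395.194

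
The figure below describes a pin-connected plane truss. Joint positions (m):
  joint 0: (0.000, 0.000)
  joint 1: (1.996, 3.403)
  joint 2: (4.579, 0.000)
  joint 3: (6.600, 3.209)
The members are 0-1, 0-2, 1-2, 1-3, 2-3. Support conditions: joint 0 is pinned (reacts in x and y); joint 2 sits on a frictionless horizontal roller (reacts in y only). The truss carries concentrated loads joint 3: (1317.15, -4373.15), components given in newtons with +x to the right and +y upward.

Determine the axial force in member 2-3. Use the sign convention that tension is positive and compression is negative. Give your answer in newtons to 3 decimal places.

N=4 nodes, M=5 members, R=3 reactions → 2N=8, M+R=8
member 0 (0-1): L=3.9452, (cx,cy)=(0.5059,0.8626)
member 1 (0-2): L=4.5790, (cx,cy)=(1.0000,0.0000)
member 2 (1-2): L=4.2723, (cx,cy)=(0.6046,-0.7965)
member 3 (1-3): L=4.6081, (cx,cy)=(0.9991,-0.0421)
member 4 (2-3): L=3.7924, (cx,cy)=(0.5329,0.8462)
solve A·x = −loads:
  F[0-1] = +3307.7986 N (tension)
  F[0-2] = -356.3783 N (compression)
  F[1-2] = -3791.8559 N (compression)
  F[1-3] = +3969.5905 N (tension)
  F[2-3] = -4970.6616 N (compression)
  Rx@0 = -1317.1500 N
  Ry@0 = -2853.2148 N
  Ry@2 = +7226.3648 N

-4970.662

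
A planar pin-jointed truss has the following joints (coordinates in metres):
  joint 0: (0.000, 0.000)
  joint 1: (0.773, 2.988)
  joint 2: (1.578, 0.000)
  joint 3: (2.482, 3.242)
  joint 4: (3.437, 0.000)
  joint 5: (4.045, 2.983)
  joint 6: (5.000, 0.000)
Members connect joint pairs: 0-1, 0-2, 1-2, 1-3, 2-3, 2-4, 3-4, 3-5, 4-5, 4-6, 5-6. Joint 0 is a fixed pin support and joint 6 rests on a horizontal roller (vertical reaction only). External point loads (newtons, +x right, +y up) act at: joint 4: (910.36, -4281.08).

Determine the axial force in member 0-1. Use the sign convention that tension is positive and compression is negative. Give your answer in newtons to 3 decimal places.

-1382.323

N=7 nodes, M=11 members, R=3 reactions → 2N=14, M+R=14
member 0 (0-1): L=3.0864, (cx,cy)=(0.2505,0.9681)
member 1 (0-2): L=1.5780, (cx,cy)=(1.0000,0.0000)
member 2 (1-2): L=3.0945, (cx,cy)=(0.2601,-0.9656)
member 3 (1-3): L=1.7278, (cx,cy)=(0.9891,0.1470)
member 4 (2-3): L=3.3657, (cx,cy)=(0.2686,0.9633)
member 5 (2-4): L=1.8590, (cx,cy)=(1.0000,0.0000)
member 6 (3-4): L=3.3797, (cx,cy)=(0.2826,-0.9592)
member 7 (3-5): L=1.5843, (cx,cy)=(0.9865,-0.1635)
member 8 (4-5): L=3.0443, (cx,cy)=(0.1997,0.9799)
member 9 (4-6): L=1.5630, (cx,cy)=(1.0000,0.0000)
member 10 (5-6): L=3.1321, (cx,cy)=(0.3049,-0.9524)
solve A·x = −loads:
  F[0-1] = -1382.3231 N (compression)
  F[0-2] = +1256.5713 N (tension)
  F[1-2] = +1281.3837 N (tension)
  F[1-3] = -687.0093 N (compression)
  F[2-3] = -1284.4680 N (compression)
  F[2-4] = +1934.9051 N (tension)
  F[3-4] = +1652.7835 N (tension)
  F[3-5] = -1511.9064 N (compression)
  F[4-5] = +2751.0747 N (tension)
  F[4-6] = +942.1347 N (tension)
  F[5-6] = -3089.9473 N (compression)
  Rx@0 = -910.3600 N
  Ry@0 = +1338.2656 N
  Ry@6 = +2942.8144 N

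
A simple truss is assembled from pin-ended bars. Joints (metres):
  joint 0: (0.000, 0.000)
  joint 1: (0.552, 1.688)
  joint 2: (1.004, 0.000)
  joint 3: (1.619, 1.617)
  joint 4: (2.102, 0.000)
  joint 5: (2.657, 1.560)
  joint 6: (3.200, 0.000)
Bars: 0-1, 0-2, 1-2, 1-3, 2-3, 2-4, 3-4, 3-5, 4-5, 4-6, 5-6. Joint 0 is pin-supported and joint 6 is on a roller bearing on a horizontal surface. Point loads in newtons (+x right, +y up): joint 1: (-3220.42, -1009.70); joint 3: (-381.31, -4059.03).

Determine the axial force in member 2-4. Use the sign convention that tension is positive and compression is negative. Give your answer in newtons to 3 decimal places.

328.848

N=7 nodes, M=11 members, R=3 reactions → 2N=14, M+R=14
member 0 (0-1): L=1.7760, (cx,cy)=(0.3108,0.9505)
member 1 (0-2): L=1.0040, (cx,cy)=(1.0000,0.0000)
member 2 (1-2): L=1.7475, (cx,cy)=(0.2587,-0.9660)
member 3 (1-3): L=1.0694, (cx,cy)=(0.9978,-0.0664)
member 4 (2-3): L=1.7300, (cx,cy)=(0.3555,0.9347)
member 5 (2-4): L=1.0980, (cx,cy)=(1.0000,0.0000)
member 6 (3-4): L=1.6876, (cx,cy)=(0.2862,-0.9582)
member 7 (3-5): L=1.0396, (cx,cy)=(0.9985,-0.0548)
member 8 (4-5): L=1.6558, (cx,cy)=(0.3352,0.9422)
member 9 (4-6): L=1.0980, (cx,cy)=(1.0000,0.0000)
member 10 (5-6): L=1.6518, (cx,cy)=(0.3287,-0.9444)
solve A·x = −loads:
  F[0-1] = -4979.0049 N (compression)
  F[0-2] = -2054.1700 N (compression)
  F[1-2] = +3806.4323 N (tension)
  F[1-3] = +689.8111 N (tension)
  F[2-3] = -3933.8533 N (compression)
  F[2-4] = +328.8485 N (tension)
  F[3-4] = -337.7132 N (compression)
  F[3-5] = -232.5427 N (compression)
  F[4-5] = +343.4545 N (tension)
  F[4-6] = +117.0710 N (tension)
  F[5-6] = -356.1290 N (compression)
  Rx@0 = +3601.7300 N
  Ry@0 = +4732.3935 N
  Ry@6 = +336.3365 N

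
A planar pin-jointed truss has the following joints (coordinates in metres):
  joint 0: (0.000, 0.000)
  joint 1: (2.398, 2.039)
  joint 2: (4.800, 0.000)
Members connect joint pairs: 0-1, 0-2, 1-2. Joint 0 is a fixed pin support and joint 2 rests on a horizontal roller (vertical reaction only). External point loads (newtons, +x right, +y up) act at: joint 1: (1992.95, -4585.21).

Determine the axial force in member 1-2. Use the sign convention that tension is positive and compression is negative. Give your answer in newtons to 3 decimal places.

N=3 nodes, M=3 members, R=3 reactions → 2N=6, M+R=6
member 0 (0-1): L=3.1477, (cx,cy)=(0.7618,0.6478)
member 1 (0-2): L=4.8000, (cx,cy)=(1.0000,0.0000)
member 2 (1-2): L=3.1507, (cx,cy)=(0.7624,-0.6472)
solve A·x = −loads:
  F[0-1] = -2235.2226 N (compression)
  F[0-2] = +3695.8087 N (tension)
  F[1-2] = -4847.8394 N (compression)
  Rx@0 = -1992.9500 N
  Ry@0 = +1447.9270 N
  Ry@2 = +3137.2830 N

-4847.839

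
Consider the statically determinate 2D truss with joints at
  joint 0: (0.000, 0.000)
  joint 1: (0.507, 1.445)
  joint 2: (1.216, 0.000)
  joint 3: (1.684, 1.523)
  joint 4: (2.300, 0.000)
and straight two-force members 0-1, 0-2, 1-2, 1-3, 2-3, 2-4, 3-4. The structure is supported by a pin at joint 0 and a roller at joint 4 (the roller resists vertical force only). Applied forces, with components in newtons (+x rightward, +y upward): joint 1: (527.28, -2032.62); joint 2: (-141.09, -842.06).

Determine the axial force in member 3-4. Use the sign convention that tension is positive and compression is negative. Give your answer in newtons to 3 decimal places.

N=5 nodes, M=7 members, R=3 reactions → 2N=10, M+R=10
member 0 (0-1): L=1.5314, (cx,cy)=(0.3311,0.9436)
member 1 (0-2): L=1.2160, (cx,cy)=(1.0000,0.0000)
member 2 (1-2): L=1.6096, (cx,cy)=(0.4405,-0.8978)
member 3 (1-3): L=1.1796, (cx,cy)=(0.9978,0.0661)
member 4 (2-3): L=1.5933, (cx,cy)=(0.2937,0.9559)
member 5 (2-4): L=1.0840, (cx,cy)=(1.0000,0.0000)
member 6 (3-4): L=1.6429, (cx,cy)=(0.3750,-0.9270)
solve A·x = −loads:
  F[0-1] = -1748.7821 N (compression)
  F[0-2] = +965.1724 N (tension)
  F[1-2] = -491.6943 N (compression)
  F[1-3] = -891.6269 N (compression)
  F[2-3] = +1342.7123 N (tension)
  F[2-4] = +495.2765 N (tension)
  F[3-4] = -1320.8919 N (compression)
  Rx@0 = -386.1900 N
  Ry@0 = +1650.1570 N
  Ry@4 = +1224.5230 N

-1320.892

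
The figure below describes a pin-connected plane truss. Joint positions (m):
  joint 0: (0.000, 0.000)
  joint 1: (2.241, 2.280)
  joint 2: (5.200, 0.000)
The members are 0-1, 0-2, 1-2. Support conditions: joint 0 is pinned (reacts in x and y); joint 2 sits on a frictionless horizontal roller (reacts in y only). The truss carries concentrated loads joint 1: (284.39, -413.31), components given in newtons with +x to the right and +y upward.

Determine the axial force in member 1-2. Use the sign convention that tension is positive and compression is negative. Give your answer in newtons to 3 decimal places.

-496.127

N=3 nodes, M=3 members, R=3 reactions → 2N=6, M+R=6
member 0 (0-1): L=3.1969, (cx,cy)=(0.7010,0.7132)
member 1 (0-2): L=5.2000, (cx,cy)=(1.0000,0.0000)
member 2 (1-2): L=3.7355, (cx,cy)=(0.7921,-0.6104)
solve A·x = −loads:
  F[0-1] = -154.9331 N (compression)
  F[0-2] = +392.9952 N (tension)
  F[1-2] = -496.1270 N (compression)
  Rx@0 = -284.3900 N
  Ry@0 = +110.4952 N
  Ry@2 = +302.8148 N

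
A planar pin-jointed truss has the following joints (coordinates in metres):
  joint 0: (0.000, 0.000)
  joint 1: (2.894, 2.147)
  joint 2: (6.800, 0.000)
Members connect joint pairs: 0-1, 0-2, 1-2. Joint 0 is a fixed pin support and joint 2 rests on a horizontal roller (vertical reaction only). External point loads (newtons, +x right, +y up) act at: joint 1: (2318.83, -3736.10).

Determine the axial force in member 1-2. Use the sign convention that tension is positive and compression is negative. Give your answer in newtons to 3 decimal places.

-4820.846

N=3 nodes, M=3 members, R=3 reactions → 2N=6, M+R=6
member 0 (0-1): L=3.6034, (cx,cy)=(0.8031,0.5958)
member 1 (0-2): L=6.8000, (cx,cy)=(1.0000,0.0000)
member 2 (1-2): L=4.4572, (cx,cy)=(0.8763,-0.4817)
solve A·x = −loads:
  F[0-1] = -2373.0790 N (compression)
  F[0-2] = +4224.6959 N (tension)
  F[1-2] = -4820.8464 N (compression)
  Rx@0 = -2318.8300 N
  Ry@0 = +1413.9233 N
  Ry@2 = +2322.1767 N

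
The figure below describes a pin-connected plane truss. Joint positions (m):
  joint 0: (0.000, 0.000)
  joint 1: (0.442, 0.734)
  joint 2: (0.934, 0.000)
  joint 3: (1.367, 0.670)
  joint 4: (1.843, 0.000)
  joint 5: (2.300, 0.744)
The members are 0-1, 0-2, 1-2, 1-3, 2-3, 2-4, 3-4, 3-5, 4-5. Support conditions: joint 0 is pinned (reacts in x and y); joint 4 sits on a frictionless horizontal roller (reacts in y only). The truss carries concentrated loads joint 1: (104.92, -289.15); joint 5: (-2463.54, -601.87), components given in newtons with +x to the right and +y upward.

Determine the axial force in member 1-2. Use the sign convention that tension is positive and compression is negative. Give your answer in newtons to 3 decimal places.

N=6 nodes, M=9 members, R=3 reactions → 2N=12, M+R=12
member 0 (0-1): L=0.8568, (cx,cy)=(0.5159,0.8567)
member 1 (0-2): L=0.9340, (cx,cy)=(1.0000,0.0000)
member 2 (1-2): L=0.8836, (cx,cy)=(0.5568,-0.8307)
member 3 (1-3): L=0.9272, (cx,cy)=(0.9976,-0.0690)
member 4 (2-3): L=0.7977, (cx,cy)=(0.5428,0.8399)
member 5 (2-4): L=0.9090, (cx,cy)=(1.0000,0.0000)
member 6 (3-4): L=0.8219, (cx,cy)=(0.5792,-0.8152)
member 7 (3-5): L=0.9359, (cx,cy)=(0.9969,0.0791)
member 8 (4-5): L=0.8731, (cx,cy)=(0.5234,0.8521)
solve A·x = −loads:
  F[0-1] = -1194.4897 N (compression)
  F[0-2] = -1742.4208 N (compression)
  F[1-2] = +989.7663 N (tension)
  F[1-3] = -1275.2505 N (compression)
  F[2-3] = -978.9033 N (compression)
  F[2-4] = -659.9985 N (compression)
  F[3-4] = +686.3930 N (tension)
  F[3-5] = -2207.9883 N (compression)
  F[4-5] = -501.4652 N (compression)
  Rx@0 = +2358.6200 N
  Ry@0 = +1023.2811 N
  Ry@4 = -132.2611 N

989.766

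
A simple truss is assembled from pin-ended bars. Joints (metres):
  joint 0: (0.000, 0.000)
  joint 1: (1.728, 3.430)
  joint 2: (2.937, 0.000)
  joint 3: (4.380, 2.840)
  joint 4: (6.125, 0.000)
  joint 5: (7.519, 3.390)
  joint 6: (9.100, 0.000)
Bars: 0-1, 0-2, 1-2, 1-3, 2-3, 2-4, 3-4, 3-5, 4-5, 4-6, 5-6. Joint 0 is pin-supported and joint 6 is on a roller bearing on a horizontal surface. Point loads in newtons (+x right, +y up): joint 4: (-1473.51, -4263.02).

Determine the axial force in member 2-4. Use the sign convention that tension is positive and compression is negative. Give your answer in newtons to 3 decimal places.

N=7 nodes, M=11 members, R=3 reactions → 2N=14, M+R=14
member 0 (0-1): L=3.8407, (cx,cy)=(0.4499,0.8931)
member 1 (0-2): L=2.9370, (cx,cy)=(1.0000,0.0000)
member 2 (1-2): L=3.6368, (cx,cy)=(0.3324,-0.9431)
member 3 (1-3): L=2.7168, (cx,cy)=(0.9761,-0.2172)
member 4 (2-3): L=3.1856, (cx,cy)=(0.4530,0.8915)
member 5 (2-4): L=3.1880, (cx,cy)=(1.0000,0.0000)
member 6 (3-4): L=3.3333, (cx,cy)=(0.5235,-0.8520)
member 7 (3-5): L=3.1868, (cx,cy)=(0.9850,0.1726)
member 8 (4-5): L=3.6654, (cx,cy)=(0.3803,0.9249)
member 9 (4-6): L=2.9750, (cx,cy)=(1.0000,0.0000)
member 10 (5-6): L=3.7405, (cx,cy)=(0.4227,-0.9063)
solve A·x = −loads:
  F[0-1] = -1560.5506 N (compression)
  F[0-2] = -771.3880 N (compression)
  F[1-2] = +1783.1761 N (tension)
  F[1-3] = -1326.5647 N (compression)
  F[2-3] = -1886.3975 N (compression)
  F[2-4] = +675.8973 N (tension)
  F[3-4] = +1077.6962 N (tension)
  F[3-5] = -2754.9328 N (compression)
  F[4-5] = +3616.5551 N (tension)
  F[4-6] = +1338.1791 N (tension)
  F[5-6] = -3166.0445 N (compression)
  Rx@0 = +1473.5100 N
  Ry@0 = +1393.6796 N
  Ry@6 = +2869.3404 N

675.897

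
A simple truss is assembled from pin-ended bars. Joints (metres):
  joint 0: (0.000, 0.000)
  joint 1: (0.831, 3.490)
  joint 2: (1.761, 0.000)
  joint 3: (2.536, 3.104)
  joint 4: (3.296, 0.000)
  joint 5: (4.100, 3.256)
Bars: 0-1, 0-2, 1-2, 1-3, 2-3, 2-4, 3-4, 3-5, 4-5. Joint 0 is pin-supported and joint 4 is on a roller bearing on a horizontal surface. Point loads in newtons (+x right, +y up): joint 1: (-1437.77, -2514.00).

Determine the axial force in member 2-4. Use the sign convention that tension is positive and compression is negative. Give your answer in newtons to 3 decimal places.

N=6 nodes, M=9 members, R=3 reactions → 2N=12, M+R=12
member 0 (0-1): L=3.5876, (cx,cy)=(0.2316,0.9728)
member 1 (0-2): L=1.7610, (cx,cy)=(1.0000,0.0000)
member 2 (1-2): L=3.6118, (cx,cy)=(0.2575,-0.9663)
member 3 (1-3): L=1.7481, (cx,cy)=(0.9753,-0.2208)
member 4 (2-3): L=3.1993, (cx,cy)=(0.2422,0.9702)
member 5 (2-4): L=1.5350, (cx,cy)=(1.0000,0.0000)
member 6 (3-4): L=3.1957, (cx,cy)=(0.2378,-0.9713)
member 7 (3-5): L=1.5714, (cx,cy)=(0.9953,0.0967)
member 8 (4-5): L=3.3538, (cx,cy)=(0.2397,0.9708)
solve A·x = −loads:
  F[0-1] = -3497.6825 N (compression)
  F[0-2] = -627.5910 N (compression)
  F[1-2] = +822.1205 N (tension)
  F[1-3] = +426.4280 N (tension)
  F[2-3] = -818.7861 N (compression)
  F[2-4] = -217.5590 N (compression)
  F[3-4] = +914.8033 N (tension)
  F[3-5] = -0.0000 N (compression)
  F[4-5] = +0.0000 N (tension)
  Rx@0 = +1437.7700 N
  Ry@0 = +3402.5568 N
  Ry@4 = -888.5568 N

-217.559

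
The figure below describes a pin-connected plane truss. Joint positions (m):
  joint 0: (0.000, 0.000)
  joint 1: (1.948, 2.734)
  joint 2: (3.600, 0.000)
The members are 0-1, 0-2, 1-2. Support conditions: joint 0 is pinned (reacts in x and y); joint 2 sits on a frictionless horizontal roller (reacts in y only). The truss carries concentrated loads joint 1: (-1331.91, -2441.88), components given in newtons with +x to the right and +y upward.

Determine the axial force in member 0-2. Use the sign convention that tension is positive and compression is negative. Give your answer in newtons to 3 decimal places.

N=3 nodes, M=3 members, R=3 reactions → 2N=6, M+R=6
member 0 (0-1): L=3.3570, (cx,cy)=(0.5803,0.8144)
member 1 (0-2): L=3.6000, (cx,cy)=(1.0000,0.0000)
member 2 (1-2): L=3.1943, (cx,cy)=(0.5172,-0.8559)
solve A·x = −loads:
  F[0-1] = -2617.9004 N (compression)
  F[0-2] = +187.2046 N (tension)
  F[1-2] = -361.9834 N (compression)
  Rx@0 = +1331.9100 N
  Ry@0 = +2132.0633 N
  Ry@2 = +309.8167 N

187.205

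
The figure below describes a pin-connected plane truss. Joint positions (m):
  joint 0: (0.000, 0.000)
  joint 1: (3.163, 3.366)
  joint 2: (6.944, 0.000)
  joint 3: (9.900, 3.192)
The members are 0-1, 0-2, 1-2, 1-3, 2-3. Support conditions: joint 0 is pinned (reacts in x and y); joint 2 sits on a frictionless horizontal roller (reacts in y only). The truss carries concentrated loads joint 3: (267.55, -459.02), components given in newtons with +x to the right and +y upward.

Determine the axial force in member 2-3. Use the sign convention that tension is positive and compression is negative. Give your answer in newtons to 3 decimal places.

-601.803

N=4 nodes, M=5 members, R=3 reactions → 2N=8, M+R=8
member 0 (0-1): L=4.6189, (cx,cy)=(0.6848,0.7287)
member 1 (0-2): L=6.9440, (cx,cy)=(1.0000,0.0000)
member 2 (1-2): L=5.0622, (cx,cy)=(0.7469,-0.6649)
member 3 (1-3): L=6.7392, (cx,cy)=(0.9997,-0.0258)
member 4 (2-3): L=4.3505, (cx,cy)=(0.6795,0.7337)
solve A·x = −loads:
  F[0-1] = +436.9013 N (tension)
  F[0-2] = -31.6359 N (compression)
  F[1-2] = -505.1055 N (compression)
  F[1-3] = +676.6786 N (tension)
  F[2-3] = -601.8032 N (compression)
  Rx@0 = -267.5500 N
  Ry@0 = -318.3875 N
  Ry@2 = +777.4075 N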